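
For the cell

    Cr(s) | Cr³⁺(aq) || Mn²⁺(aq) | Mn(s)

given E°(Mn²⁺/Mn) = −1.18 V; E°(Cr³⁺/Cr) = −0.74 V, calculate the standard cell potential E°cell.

By convention the left-hand electrode in cell notation is the anode (oxidation) and the right-hand electrode is the cathode (reduction).
E°cell = E°(right) − E°(left) = −1.18 − (−0.74) = −0.44 V.
The negative sign shows that, as written, the cell would require an external voltage to drive the reaction.

−0.44 V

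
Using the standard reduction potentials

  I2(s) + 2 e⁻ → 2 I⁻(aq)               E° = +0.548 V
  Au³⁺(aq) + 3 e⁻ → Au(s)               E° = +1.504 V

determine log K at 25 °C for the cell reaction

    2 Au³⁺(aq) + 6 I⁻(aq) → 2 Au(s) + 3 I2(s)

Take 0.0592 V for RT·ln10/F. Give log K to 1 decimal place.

log K = 96.9

The Au³⁺/Au couple is reduced (cathode); E°cell = +1.504 − (+0.548) = +0.956 V with n = 6.
At equilibrium E = 0, so log K = nE°cell / 0.0592 = (6)(+0.956) / 0.0592 = 96.9.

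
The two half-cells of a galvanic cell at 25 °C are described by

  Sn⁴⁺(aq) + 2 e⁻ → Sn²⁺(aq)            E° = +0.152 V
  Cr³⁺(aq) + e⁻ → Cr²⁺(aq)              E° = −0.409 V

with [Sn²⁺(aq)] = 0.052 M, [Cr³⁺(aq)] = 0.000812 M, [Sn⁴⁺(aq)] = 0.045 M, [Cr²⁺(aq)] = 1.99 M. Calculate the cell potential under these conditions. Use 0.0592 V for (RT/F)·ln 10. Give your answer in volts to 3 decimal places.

Sn⁴⁺/Sn²⁺ is reduced (cathode, E° = +0.152 V) and Cr³⁺/Cr²⁺ is oxidized (anode).
E°cell = E°cat − E°an = +0.152 − (−0.409) = +0.561 V; n = 2.
For the overall reaction Sn⁴⁺(aq) + 2 Cr²⁺(aq) → Sn²⁺(aq) + 2 Cr³⁺(aq), Q = ([Sn²⁺(aq)]·[Cr³⁺(aq)]^2) / ([Sn⁴⁺(aq)]·[Cr²⁺(aq)]^2) = 1.92×10^−7, giving log Q = −6.716.
By the Nernst equation, E = +0.561 − (0.0592/2)·(−6.716) = +0.760 V.

+0.760 V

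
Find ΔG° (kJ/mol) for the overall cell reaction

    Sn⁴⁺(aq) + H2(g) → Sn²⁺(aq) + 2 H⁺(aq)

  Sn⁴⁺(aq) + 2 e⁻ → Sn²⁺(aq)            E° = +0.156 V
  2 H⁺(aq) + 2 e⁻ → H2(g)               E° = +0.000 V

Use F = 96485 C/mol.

In the reaction as written Sn⁴⁺(aq) is reduced, so the Sn⁴⁺/Sn²⁺ couple is the cathode and 2H⁺/H₂ is the anode.
E°cell = +0.156 − (+0.000) = +0.156 V; balancing electrons gives n = 2.
ΔG° = −nFE°cell = −(2)(96485)(+0.156) J/mol = −30.1 kJ/mol.

−30.1 kJ/mol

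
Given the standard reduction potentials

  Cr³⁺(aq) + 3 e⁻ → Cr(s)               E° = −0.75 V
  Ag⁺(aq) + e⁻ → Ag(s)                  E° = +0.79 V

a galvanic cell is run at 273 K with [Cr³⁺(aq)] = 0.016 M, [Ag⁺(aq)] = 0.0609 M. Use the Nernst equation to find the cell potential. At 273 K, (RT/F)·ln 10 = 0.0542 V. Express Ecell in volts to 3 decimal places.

Since E°(Ag⁺/Ag) > E°(Cr³⁺/Cr), Ag⁺/Ag serves as the cathode.
The standard potential is +0.79 − (−0.75) = +1.54 V and the balanced reaction transfers n = 3 electrons.
Balancing gives 3 Ag⁺(aq) + Cr(s) → 3 Ag(s) + Cr³⁺(aq); hence Q = [Cr³⁺(aq)] / [Ag⁺(aq)]^3 = 70.8 (log Q = 1.850).
E = E° − (0.0542/n)·log Q = +1.54 − (0.0542/3)(1.850) = +1.507 V.

+1.507 V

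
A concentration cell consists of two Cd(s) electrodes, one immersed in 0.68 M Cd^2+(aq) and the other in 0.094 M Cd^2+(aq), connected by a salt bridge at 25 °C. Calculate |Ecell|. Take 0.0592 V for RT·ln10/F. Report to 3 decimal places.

0.025 V

For a concentration cell E°cell = 0, since both electrodes use the same couple.
The compartment with the higher Cd^2+(aq) concentration (0.68 M) acts as the cathode; ions are reduced there and produced at the dilute (0.094 M) anode.
With n = 2, Ecell = −(0.0592/2)·log([dilute]/[conc]) = −(0.0592/2)·log(0.094/0.68) = +0.025 V.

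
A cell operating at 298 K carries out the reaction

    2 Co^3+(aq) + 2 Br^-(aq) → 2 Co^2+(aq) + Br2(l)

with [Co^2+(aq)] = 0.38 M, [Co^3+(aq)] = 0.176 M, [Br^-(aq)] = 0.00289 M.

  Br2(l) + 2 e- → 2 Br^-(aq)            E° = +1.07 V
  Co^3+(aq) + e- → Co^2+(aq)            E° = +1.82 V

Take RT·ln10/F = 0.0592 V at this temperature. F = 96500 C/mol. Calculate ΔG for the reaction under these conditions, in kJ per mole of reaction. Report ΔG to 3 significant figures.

E°cell = +1.82 − (+1.07) = +0.75 V; the balanced reaction transfers n = 2 electrons.
The reaction quotient is [Co^2+(aq)]^2 / ([Co^3+(aq)]^2·[Br^-(aq)]^2) = 5.58×10^5; by Nernst, E = +0.75 − (0.0592/2)(5.747) = +0.5799 V.
Then ΔG = −nFE = −2 × 96500 × +0.5799 J/mol = −112 kJ/mol.

−112 kJ/mol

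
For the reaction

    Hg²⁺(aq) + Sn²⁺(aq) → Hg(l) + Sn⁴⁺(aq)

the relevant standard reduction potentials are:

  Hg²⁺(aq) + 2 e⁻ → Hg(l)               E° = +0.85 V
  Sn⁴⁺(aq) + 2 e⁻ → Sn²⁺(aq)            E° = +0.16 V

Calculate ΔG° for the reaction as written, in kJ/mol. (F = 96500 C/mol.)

In the reaction as written Hg²⁺(aq) is reduced, so the Hg²⁺/Hg couple is the cathode and Sn⁴⁺/Sn²⁺ is the anode.
E°cell = +0.85 − (+0.16) = +0.69 V; balancing electrons gives n = 2.
ΔG° = −nFE°cell = −(2)(96500)(+0.69) J/mol = −133 kJ/mol.

−133 kJ/mol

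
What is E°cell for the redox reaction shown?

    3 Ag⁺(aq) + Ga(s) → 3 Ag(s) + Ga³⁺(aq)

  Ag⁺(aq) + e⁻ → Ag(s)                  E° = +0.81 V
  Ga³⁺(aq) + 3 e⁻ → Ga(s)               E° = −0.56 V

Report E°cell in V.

+1.37 V

Ag⁺(aq) gains electrons, so the Ag⁺/Ag couple is the cathode; the Ga³⁺/Ga couple is the anode.
E°cell = E°(cathode) − E°(anode) = +0.81 − (−0.56) = +1.37 V.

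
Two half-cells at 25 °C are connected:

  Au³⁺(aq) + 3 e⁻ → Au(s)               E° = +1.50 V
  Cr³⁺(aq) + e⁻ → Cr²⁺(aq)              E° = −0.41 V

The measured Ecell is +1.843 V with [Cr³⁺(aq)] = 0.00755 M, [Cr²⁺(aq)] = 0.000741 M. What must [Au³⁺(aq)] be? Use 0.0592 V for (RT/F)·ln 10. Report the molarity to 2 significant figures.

With Au³⁺/Au at the cathode and Cr³⁺/Cr²⁺ at the anode, E°cell = +1.50 − (−0.41) = +1.91 V (n = 3).
Rearranging E = E° − (0.0592/n)·log Q gives log Q = 3(+1.91 − (+1.843))/0.0592 = 3.395.
The balanced reaction is Au³⁺(aq) + 3 Cr²⁺(aq) → Au(s) + 3 Cr³⁺(aq), so Q = [Cr³⁺(aq)]^3 / ([Au³⁺(aq)]·[Cr²⁺(aq)]^3).
Isolating [Au³⁺(aq)] in Q = 10^{3.395} yields log [Au³⁺(aq)] = −0.371, i.e. 0.43 M.

0.43 M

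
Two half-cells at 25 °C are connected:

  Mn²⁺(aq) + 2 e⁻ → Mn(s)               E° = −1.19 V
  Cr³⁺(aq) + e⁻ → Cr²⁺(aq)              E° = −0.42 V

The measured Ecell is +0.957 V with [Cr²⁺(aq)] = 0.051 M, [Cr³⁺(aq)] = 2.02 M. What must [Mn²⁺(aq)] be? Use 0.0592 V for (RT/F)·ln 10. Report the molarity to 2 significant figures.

Cr³⁺/Cr²⁺ is the cathode (higher E°); E°cell = −0.42 − (−1.19) = +0.77 V with n = 2.
Rearranging E = E° − (0.0592/n)·log Q gives log Q = 2(+0.77 − (+0.957))/0.0592 = −6.318.
The balanced reaction is 2 Cr³⁺(aq) + Mn(s) → 2 Cr²⁺(aq) + Mn²⁺(aq), so Q = ([Cr²⁺(aq)]^2·[Mn²⁺(aq)]) / [Cr³⁺(aq)]^2.
Substituting the known concentrations and solving, log [Mn²⁺(aq)] = −3.122 and [Mn²⁺(aq)] = 0.00076 M.

0.00076 M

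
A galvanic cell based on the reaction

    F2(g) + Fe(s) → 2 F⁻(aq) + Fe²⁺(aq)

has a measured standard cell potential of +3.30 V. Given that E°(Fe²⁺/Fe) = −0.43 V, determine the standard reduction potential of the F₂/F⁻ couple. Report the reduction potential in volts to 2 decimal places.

+2.87 V

In the reaction as written the F₂/F⁻ couple is reduced (cathode) and Fe²⁺/Fe is oxidized (anode), so E°cell = E°(F₂/F⁻) − E°(Fe²⁺/Fe).
E°(F₂/F⁻) = E°cell + E°(anode) = +3.30 + (−0.43) = +2.87 V.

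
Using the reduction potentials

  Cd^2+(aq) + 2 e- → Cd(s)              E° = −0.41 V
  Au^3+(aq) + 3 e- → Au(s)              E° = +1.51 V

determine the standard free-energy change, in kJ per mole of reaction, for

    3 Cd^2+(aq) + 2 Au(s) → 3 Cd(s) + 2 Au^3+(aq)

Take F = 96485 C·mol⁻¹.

In the reaction as written Cd^2+(aq) is reduced, so the Cd²⁺/Cd couple is the cathode and Au³⁺/Au is the anode.
E°cell = −0.41 − (+1.51) = −1.92 V; balancing electrons gives n = 6.
ΔG° = −nFE°cell = −(6)(96485)(−1.92) J/mol = +1112 kJ/mol.

+1112 kJ/mol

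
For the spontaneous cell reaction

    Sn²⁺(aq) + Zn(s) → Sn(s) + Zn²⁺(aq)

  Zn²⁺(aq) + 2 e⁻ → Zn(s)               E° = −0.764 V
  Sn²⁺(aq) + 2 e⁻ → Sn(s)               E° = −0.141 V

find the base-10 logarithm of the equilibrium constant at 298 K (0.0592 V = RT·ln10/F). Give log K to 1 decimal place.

log K = 21.0

The Sn²⁺/Sn couple is reduced (cathode); E°cell = −0.141 − (−0.764) = +0.623 V with n = 2.
At equilibrium E = 0, so log K = nE°cell / 0.0592 = (2)(+0.623) / 0.0592 = 21.0.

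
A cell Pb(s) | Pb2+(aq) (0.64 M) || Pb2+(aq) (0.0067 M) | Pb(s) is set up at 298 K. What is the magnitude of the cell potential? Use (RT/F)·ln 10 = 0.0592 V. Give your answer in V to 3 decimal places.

0.059 V

For a concentration cell E°cell = 0, since both electrodes use the same couple.
The compartment with the higher Pb2+(aq) concentration (0.64 M) acts as the cathode; ions are reduced there and produced at the dilute (0.0067 M) anode.
With n = 2, Ecell = −(0.0592/2)·log([dilute]/[conc]) = −(0.0592/2)·log(0.0067/0.64) = +0.059 V.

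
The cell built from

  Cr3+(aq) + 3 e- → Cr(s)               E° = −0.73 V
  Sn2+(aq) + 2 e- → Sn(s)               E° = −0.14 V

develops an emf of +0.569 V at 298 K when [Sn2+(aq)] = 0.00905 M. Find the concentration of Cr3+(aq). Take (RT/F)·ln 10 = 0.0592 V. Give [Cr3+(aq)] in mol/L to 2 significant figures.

0.010 M

The Sn²⁺/Sn couple has the larger reduction potential, so it is the cathode: E°cell = −0.14 − (−0.73) = +0.59 V and n = 6.
Since E = E° − (0.0592/n)·log Q, log Q = n(E° − E)/0.0592 = 2.128.
For 3 Sn2+(aq) + 2 Cr(s) → 3 Sn(s) + 2 Cr3+(aq), the reaction quotient is Q = [Cr3+(aq)]^2 / [Sn2+(aq)]^3.
Solving for the unknown gives log [Cr3+(aq)] = −2.001, so [Cr3+(aq)] ≈ 0.010 M.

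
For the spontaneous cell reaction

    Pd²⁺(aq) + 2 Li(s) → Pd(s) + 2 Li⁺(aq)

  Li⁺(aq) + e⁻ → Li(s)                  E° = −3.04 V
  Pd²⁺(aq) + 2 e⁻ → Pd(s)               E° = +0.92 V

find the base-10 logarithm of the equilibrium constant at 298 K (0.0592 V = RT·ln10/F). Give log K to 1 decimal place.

log K = 133.8

The Pd²⁺/Pd couple is reduced (cathode); E°cell = +0.92 − (−3.04) = +3.96 V with n = 2.
At equilibrium E = 0, so log K = nE°cell / 0.0592 = (2)(+3.96) / 0.0592 = 133.8.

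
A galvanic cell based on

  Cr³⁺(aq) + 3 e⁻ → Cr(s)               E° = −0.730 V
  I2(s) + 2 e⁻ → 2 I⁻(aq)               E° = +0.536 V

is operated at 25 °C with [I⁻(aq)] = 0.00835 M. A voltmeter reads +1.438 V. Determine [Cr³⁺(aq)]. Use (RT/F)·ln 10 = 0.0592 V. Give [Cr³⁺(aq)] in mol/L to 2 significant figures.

0.0033 M

I₂/I⁻ is the cathode (higher E°); E°cell = +0.536 − (−0.730) = +1.266 V with n = 6.
Rearranging E = E° − (0.0592/n)·log Q gives log Q = 6(+1.266 − (+1.438))/0.0592 = −17.432.
For 3 I2(s) + 2 Cr(s) → 6 I⁻(aq) + 2 Cr³⁺(aq), the reaction quotient is Q = [I⁻(aq)]^6·[Cr³⁺(aq)]^2.
Solving for the unknown gives log [Cr³⁺(aq)] = −2.481, so [Cr³⁺(aq)] ≈ 0.0033 M.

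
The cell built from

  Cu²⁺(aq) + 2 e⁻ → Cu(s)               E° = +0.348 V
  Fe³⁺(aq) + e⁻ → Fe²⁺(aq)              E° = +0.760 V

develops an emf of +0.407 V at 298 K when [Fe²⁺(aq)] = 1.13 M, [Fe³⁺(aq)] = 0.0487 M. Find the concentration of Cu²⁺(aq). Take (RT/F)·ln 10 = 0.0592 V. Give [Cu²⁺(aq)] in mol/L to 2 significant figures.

0.0027 M

Fe³⁺/Fe²⁺ is the cathode (higher E°); E°cell = +0.760 − (+0.348) = +0.412 V with n = 2.
Since E = E° − (0.0592/n)·log Q, log Q = n(E° − E)/0.0592 = 0.169.
Balancing electrons gives 2 Fe³⁺(aq) + Cu(s) → 2 Fe²⁺(aq) + Cu²⁺(aq); thus Q = ([Fe²⁺(aq)]^2·[Cu²⁺(aq)]) / [Fe³⁺(aq)]^2.
Solving for the unknown gives log [Cu²⁺(aq)] = −2.562, so [Cu²⁺(aq)] ≈ 0.0027 M.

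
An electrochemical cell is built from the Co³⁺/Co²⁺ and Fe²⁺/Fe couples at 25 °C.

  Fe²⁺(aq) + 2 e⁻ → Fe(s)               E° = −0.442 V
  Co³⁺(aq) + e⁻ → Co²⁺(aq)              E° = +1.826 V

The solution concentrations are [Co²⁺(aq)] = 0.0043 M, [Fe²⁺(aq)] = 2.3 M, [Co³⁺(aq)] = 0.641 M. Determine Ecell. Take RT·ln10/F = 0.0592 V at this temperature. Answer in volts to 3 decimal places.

+2.386 V

Since E°(Co³⁺/Co²⁺) > E°(Fe²⁺/Fe), Co³⁺/Co²⁺ serves as the cathode.
The standard potential is +1.826 − (−0.442) = +2.268 V and the balanced reaction transfers n = 2 electrons.
Balancing gives 2 Co³⁺(aq) + Fe(s) → 2 Co²⁺(aq) + Fe²⁺(aq); hence Q = ([Co²⁺(aq)]^2·[Fe²⁺(aq)]) / [Co³⁺(aq)]^2 = 0.000104 (log Q = −3.985).
By the Nernst equation, E = +2.268 − (0.0592/2)·(−3.985) = +2.386 V.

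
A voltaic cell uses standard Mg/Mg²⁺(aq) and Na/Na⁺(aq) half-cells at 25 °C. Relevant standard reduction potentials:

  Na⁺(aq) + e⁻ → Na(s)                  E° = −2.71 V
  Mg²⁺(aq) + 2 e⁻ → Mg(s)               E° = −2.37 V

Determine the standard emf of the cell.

+0.34 V

The Mg²⁺/Mg couple has the higher E°, so Mg ion is reduced (cathode) and Na is oxidized (anode).
E°cell = E°(cathode) − E°(anode) = −2.37 − (−2.71) = +0.34 V.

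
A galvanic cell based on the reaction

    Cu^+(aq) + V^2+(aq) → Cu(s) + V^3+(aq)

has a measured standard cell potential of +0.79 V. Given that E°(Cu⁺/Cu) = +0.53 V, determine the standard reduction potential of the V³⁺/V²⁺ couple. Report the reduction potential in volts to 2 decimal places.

−0.26 V

In the reaction as written the Cu⁺/Cu couple is reduced (cathode) and V³⁺/V²⁺ is oxidized (anode), so E°cell = E°(Cu⁺/Cu) − E°(V³⁺/V²⁺).
E°(V³⁺/V²⁺) = E°(cathode) − E°cell = +0.53 − (+0.79) = −0.26 V.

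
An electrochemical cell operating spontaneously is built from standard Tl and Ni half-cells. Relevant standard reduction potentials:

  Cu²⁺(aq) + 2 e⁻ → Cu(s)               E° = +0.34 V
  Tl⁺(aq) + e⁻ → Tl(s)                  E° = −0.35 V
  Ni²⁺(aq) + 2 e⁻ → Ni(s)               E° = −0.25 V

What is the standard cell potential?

+0.10 V

The Ni²⁺/Ni couple has the higher E°, so Ni ion is reduced (cathode) and Tl is oxidized (anode).
E°cell = E°(cathode) − E°(anode) = −0.25 − (−0.35) = +0.10 V.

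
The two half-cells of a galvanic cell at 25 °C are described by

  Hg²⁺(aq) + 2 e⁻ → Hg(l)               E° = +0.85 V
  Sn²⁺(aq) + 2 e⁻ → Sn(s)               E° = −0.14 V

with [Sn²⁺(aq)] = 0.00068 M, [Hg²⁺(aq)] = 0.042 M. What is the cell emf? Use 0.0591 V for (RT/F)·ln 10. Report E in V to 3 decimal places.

+1.043 V

Hg²⁺/Hg is reduced (cathode, E° = +0.85 V) and Sn²⁺/Sn is oxidized (anode).
The standard potential is +0.85 − (−0.14) = +0.99 V and the balanced reaction transfers n = 2 electrons.
The balanced reaction is Hg²⁺(aq) + Sn(s) → Hg(l) + Sn²⁺(aq), so Q = [Sn²⁺(aq)] / [Hg²⁺(aq)] = 0.0162 and log Q = −1.791.
By the Nernst equation, E = +0.99 − (0.0591/2)·(−1.791) = +1.043 V.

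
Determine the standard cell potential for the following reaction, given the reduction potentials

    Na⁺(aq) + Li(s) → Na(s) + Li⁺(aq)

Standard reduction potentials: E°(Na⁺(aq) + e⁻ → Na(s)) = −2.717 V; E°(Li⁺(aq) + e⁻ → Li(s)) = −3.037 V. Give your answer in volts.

Na⁺(aq) gains electrons, so the Na⁺/Na couple is the cathode; the Li⁺/Li couple is the anode.
E°cell = E°(cathode) − E°(anode) = −2.717 − (−3.037) = +0.320 V.

+0.320 V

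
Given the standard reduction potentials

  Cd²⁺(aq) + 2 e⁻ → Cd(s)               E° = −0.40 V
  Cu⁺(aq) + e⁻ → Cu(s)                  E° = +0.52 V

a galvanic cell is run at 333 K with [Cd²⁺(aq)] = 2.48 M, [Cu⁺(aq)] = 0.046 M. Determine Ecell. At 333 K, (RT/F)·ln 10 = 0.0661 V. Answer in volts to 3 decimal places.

Since E°(Cu⁺/Cu) > E°(Cd²⁺/Cd), Cu⁺/Cu serves as the cathode.
E°cell = +0.52 − (−0.40) = +0.92 V, with n = 2 electrons transferred.
For the overall reaction 2 Cu⁺(aq) + Cd(s) → 2 Cu(s) + Cd²⁺(aq), Q = [Cd²⁺(aq)] / [Cu⁺(aq)]^2 = 1.17×10^3, giving log Q = 3.069.
E = E° − (0.0661/n)·log Q = +0.92 − (0.0661/2)(3.069) = +0.819 V.

+0.819 V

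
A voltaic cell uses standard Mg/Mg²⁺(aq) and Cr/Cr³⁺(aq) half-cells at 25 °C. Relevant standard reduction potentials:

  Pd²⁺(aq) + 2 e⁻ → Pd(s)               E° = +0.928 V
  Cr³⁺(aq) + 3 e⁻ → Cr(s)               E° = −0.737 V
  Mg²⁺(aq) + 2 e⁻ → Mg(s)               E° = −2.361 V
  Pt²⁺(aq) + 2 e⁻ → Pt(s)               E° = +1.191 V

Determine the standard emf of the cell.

The Cr³⁺/Cr couple has the higher E°, so Cr ion is reduced (cathode) and Mg is oxidized (anode).
E°cell = E°(cathode) − E°(anode) = −0.737 − (−2.361) = +1.624 V.

+1.624 V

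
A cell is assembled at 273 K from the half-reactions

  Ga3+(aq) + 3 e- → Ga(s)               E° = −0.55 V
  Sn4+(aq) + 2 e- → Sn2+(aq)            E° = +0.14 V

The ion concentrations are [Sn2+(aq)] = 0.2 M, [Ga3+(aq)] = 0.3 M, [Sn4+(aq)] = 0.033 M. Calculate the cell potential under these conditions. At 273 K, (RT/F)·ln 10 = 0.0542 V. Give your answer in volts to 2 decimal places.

The Sn⁴⁺/Sn²⁺ couple has the more positive E°, so it is the cathode; Ga³⁺/Ga is the anode.
E°cell = E°cat − E°an = +0.14 − (−0.55) = +0.69 V; n = 6.
For the overall reaction 3 Sn4+(aq) + 2 Ga(s) → 3 Sn2+(aq) + 2 Ga3+(aq), Q = ([Sn2+(aq)]^3·[Ga3+(aq)]^2) / [Sn4+(aq)]^3 = 20, giving log Q = 1.302.
Applying E = E° − (RT ln10/nF)·log Q gives +0.69 − (0.0542/6)(1.302) = +0.68 V.

+0.68 V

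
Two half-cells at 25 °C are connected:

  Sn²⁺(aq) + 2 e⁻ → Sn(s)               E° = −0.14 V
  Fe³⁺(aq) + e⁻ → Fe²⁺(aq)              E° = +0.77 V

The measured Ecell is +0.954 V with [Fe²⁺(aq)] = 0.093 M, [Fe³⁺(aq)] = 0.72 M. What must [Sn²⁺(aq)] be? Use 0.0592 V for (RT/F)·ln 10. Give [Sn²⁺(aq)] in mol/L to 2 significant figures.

Fe³⁺/Fe²⁺ is the cathode (higher E°); E°cell = +0.77 − (−0.14) = +0.91 V with n = 2.
From the Nernst equation, log Q = n(E° − E)/0.0592 = 2·(+0.91 − (+0.954))/0.0592 = −1.486.
For 2 Fe³⁺(aq) + Sn(s) → 2 Fe²⁺(aq) + Sn²⁺(aq), the reaction quotient is Q = ([Fe²⁺(aq)]^2·[Sn²⁺(aq)]) / [Fe³⁺(aq)]^2.
Substituting the known concentrations and solving, log [Sn²⁺(aq)] = 0.292 and [Sn²⁺(aq)] = 2.0 M.

2.0 M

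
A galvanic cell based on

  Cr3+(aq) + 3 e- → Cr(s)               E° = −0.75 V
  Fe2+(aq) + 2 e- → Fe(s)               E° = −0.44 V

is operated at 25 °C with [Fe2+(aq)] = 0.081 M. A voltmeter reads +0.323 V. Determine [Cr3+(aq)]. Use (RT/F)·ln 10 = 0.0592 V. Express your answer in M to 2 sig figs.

With Fe²⁺/Fe at the cathode and Cr³⁺/Cr at the anode, E°cell = −0.44 − (−0.75) = +0.31 V (n = 6).
Rearranging E = E° − (0.0592/n)·log Q gives log Q = 6(+0.31 − (+0.323))/0.0592 = −1.318.
The balanced reaction is 3 Fe2+(aq) + 2 Cr(s) → 3 Fe(s) + 2 Cr3+(aq), so Q = [Cr3+(aq)]^2 / [Fe2+(aq)]^3.
Solving for the unknown gives log [Cr3+(aq)] = −2.296, so [Cr3+(aq)] ≈ 0.0051 M.

0.0051 M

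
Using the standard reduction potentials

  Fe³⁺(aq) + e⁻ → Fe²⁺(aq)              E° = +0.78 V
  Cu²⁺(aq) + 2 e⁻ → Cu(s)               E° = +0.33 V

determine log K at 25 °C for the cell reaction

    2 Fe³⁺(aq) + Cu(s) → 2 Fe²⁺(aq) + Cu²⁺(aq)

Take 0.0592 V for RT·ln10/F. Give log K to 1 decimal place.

log K = 15.2

The Fe³⁺/Fe²⁺ couple is reduced (cathode); E°cell = +0.78 − (+0.33) = +0.45 V with n = 2.
At equilibrium E = 0, so log K = nE°cell / 0.0592 = (2)(+0.45) / 0.0592 = 15.2.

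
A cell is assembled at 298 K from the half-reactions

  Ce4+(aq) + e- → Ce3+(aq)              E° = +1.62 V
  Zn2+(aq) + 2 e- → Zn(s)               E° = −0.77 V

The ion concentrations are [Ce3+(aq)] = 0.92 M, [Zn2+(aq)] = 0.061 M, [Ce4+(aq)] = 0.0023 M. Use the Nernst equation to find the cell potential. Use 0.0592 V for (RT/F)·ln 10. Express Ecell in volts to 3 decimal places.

Ce⁴⁺/Ce³⁺ is reduced (cathode, E° = +1.62 V) and Zn²⁺/Zn is oxidized (anode).
E°cell = E°cat − E°an = +1.62 − (−0.77) = +2.39 V; n = 2.
The balanced reaction is 2 Ce4+(aq) + Zn(s) → 2 Ce3+(aq) + Zn2+(aq), so Q = ([Ce3+(aq)]^2·[Zn2+(aq)]) / [Ce4+(aq)]^2 = 9.76×10^3 and log Q = 3.989.
E = E° − (0.0592/n)·log Q = +2.39 − (0.0592/2)(3.989) = +2.272 V.

+2.272 V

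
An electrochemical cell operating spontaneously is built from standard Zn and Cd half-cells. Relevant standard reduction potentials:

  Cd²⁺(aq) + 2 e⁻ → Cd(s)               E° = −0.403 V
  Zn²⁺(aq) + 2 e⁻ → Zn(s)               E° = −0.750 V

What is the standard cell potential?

The Cd²⁺/Cd couple has the higher E°, so Cd ion is reduced (cathode) and Zn is oxidized (anode).
E°cell = E°(cathode) − E°(anode) = −0.403 − (−0.750) = +0.347 V.

+0.347 V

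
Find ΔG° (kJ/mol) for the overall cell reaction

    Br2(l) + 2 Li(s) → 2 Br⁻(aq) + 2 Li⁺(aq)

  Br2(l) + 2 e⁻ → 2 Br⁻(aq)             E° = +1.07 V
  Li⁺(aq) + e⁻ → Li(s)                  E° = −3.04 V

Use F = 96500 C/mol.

−793 kJ/mol

In the reaction as written Br2(l) is reduced, so the Br₂/Br⁻ couple is the cathode and Li⁺/Li is the anode.
E°cell = +1.07 − (−3.04) = +4.11 V; balancing electrons gives n = 2.
ΔG° = −nFE°cell = −(2)(96500)(+4.11) J/mol = −793 kJ/mol.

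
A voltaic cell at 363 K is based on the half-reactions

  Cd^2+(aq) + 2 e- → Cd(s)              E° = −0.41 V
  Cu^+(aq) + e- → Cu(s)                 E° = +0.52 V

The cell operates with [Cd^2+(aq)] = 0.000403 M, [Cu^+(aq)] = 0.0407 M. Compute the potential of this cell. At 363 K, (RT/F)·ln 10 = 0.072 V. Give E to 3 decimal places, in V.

+0.952 V

Cu⁺/Cu is reduced (cathode, E° = +0.52 V) and Cd²⁺/Cd is oxidized (anode).
E°cell = E°cat − E°an = +0.52 − (−0.41) = +0.93 V; n = 2.
Balancing gives 2 Cu^+(aq) + Cd(s) → 2 Cu(s) + Cd^2+(aq); hence Q = [Cd^2+(aq)] / [Cu^+(aq)]^2 = 0.243 (log Q = −0.614).
By the Nernst equation, E = +0.93 − (0.072/2)·(−0.614) = +0.952 V.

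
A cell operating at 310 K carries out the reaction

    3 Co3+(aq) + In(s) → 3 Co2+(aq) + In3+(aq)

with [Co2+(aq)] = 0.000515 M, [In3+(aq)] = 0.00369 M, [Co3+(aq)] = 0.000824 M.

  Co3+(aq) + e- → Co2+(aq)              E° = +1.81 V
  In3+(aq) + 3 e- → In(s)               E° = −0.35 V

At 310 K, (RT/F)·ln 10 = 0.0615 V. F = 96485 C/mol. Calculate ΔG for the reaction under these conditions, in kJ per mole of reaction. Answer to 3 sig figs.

−643 kJ/mol

E°cell = +1.81 − (−0.35) = +2.16 V; the balanced reaction transfers n = 3 electrons.
Q = ([Co2+(aq)]^3·[In3+(aq)]) / [Co3+(aq)]^3 = 0.000901, so log Q = −3.045 and E = +2.16 − (0.0615/3)(−3.045) = +2.2224 V.
Then ΔG = −nFE = −3 × 96485 × +2.2224 J/mol = −643 kJ/mol.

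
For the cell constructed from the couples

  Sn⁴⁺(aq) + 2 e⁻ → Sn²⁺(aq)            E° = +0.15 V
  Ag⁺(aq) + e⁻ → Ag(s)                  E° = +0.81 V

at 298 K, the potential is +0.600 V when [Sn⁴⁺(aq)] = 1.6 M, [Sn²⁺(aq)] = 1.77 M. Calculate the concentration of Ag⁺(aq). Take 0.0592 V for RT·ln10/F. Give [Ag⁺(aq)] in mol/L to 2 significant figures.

With Ag⁺/Ag at the cathode and Sn⁴⁺/Sn²⁺ at the anode, E°cell = +0.81 − (+0.15) = +0.66 V (n = 2).
Since E = E° − (0.0592/n)·log Q, log Q = n(E° − E)/0.0592 = 2.027.
For 2 Ag⁺(aq) + Sn²⁺(aq) → 2 Ag(s) + Sn⁴⁺(aq), the reaction quotient is Q = [Sn⁴⁺(aq)] / ([Ag⁺(aq)]^2·[Sn²⁺(aq)]).
Substituting the known concentrations and solving, log [Ag⁺(aq)] = −1.035 and [Ag⁺(aq)] = 0.092 M.

0.092 M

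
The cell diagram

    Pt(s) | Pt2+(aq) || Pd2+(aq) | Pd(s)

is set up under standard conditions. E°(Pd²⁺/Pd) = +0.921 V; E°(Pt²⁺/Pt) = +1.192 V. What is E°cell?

−0.271 V

By convention the left-hand electrode in cell notation is the anode (oxidation) and the right-hand electrode is the cathode (reduction).
E°cell = E°(right) − E°(left) = +0.921 − (+1.192) = −0.271 V.
The negative sign shows that, as written, the cell would require an external voltage to drive the reaction.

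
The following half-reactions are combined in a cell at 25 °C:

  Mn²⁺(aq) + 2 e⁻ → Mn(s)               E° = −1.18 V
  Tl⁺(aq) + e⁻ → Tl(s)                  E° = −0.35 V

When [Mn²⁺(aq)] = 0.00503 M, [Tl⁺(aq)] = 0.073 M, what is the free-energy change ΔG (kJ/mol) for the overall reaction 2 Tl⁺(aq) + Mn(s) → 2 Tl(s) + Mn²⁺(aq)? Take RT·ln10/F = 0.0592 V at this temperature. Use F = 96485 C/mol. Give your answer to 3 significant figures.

−160 kJ/mol

With Tl⁺/Tl reduced at the cathode, E°cell = −0.35 − (−1.18) = +0.83 V and n = 2.
The reaction quotient is [Mn²⁺(aq)] / [Tl⁺(aq)]^2 = 0.944; by Nernst, E = +0.83 − (0.0592/2)(−0.025) = +0.8307 V.
ΔG = −nFE = −(2)(96485)(+0.8307) J/mol = −160 kJ/mol.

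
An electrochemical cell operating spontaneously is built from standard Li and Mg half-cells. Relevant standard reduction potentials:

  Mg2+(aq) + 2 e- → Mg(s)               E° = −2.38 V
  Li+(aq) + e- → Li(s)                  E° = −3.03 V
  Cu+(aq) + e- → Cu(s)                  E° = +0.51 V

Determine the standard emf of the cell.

+0.65 V

Of the two couples in this cell, the one with the more positive reduction potential is reduced at the cathode: here that is Mg²⁺/Mg (−2.38 V); Li⁺/Li (−3.03 V) is the anode.
E°cell = E°(cathode) − E°(anode) = −2.38 − (−3.03) = +0.65 V.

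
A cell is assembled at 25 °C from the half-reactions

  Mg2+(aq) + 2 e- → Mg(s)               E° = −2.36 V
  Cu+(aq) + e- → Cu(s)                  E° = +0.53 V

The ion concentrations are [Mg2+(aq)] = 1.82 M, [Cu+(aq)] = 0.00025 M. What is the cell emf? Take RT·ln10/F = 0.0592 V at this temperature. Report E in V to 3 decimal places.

+2.669 V

The Cu⁺/Cu couple has the more positive E°, so it is the cathode; Mg²⁺/Mg is the anode.
E°cell = +0.53 − (−2.36) = +2.89 V, with n = 2 electrons transferred.
The balanced reaction is 2 Cu+(aq) + Mg(s) → 2 Cu(s) + Mg2+(aq), so Q = [Mg2+(aq)] / [Cu+(aq)]^2 = 2.91×10^7 and log Q = 7.464.
By the Nernst equation, E = +2.89 − (0.0592/2)·(7.464) = +2.669 V.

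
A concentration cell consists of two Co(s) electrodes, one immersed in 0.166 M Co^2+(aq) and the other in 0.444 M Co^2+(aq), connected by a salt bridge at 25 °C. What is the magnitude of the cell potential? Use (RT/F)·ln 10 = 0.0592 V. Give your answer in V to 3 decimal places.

For a concentration cell E°cell = 0, since both electrodes use the same couple.
The compartment with the higher Co^2+(aq) concentration (0.444 M) acts as the cathode; ions are reduced there and produced at the dilute (0.166 M) anode.
With n = 2, Ecell = −(0.0592/2)·log([dilute]/[conc]) = −(0.0592/2)·log(0.166/0.444) = +0.013 V.

0.013 V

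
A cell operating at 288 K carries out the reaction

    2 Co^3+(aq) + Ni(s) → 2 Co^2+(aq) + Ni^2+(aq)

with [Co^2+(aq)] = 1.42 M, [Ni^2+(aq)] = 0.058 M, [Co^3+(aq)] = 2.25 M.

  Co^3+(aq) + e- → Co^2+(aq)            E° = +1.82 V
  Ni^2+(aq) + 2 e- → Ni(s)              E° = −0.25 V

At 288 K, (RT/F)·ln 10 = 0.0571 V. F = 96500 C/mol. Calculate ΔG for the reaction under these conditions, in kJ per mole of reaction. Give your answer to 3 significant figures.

The standard cell potential is +1.82 − (−0.25) = +2.07 V, with n = 2 electrons in the balanced equation.
The reaction quotient is ([Co^2+(aq)]^2·[Ni^2+(aq)]) / [Co^3+(aq)]^2 = 0.0231; by Nernst, E = +2.07 − (0.0571/2)(−1.636) = +2.1167 V.
Finally ΔG = −nFE = −(2)(96500 C/mol)(+2.1167 V) = −409 kJ/mol.

−409 kJ/mol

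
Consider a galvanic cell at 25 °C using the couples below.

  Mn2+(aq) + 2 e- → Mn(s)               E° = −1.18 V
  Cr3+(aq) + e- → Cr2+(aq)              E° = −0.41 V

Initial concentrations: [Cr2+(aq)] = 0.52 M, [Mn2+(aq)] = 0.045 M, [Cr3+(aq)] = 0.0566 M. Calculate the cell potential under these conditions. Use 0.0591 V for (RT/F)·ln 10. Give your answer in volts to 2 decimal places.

+0.75 V

Since E°(Cr³⁺/Cr²⁺) > E°(Mn²⁺/Mn), Cr³⁺/Cr²⁺ serves as the cathode.
The standard potential is −0.41 − (−1.18) = +0.77 V and the balanced reaction transfers n = 2 electrons.
The balanced reaction is 2 Cr3+(aq) + Mn(s) → 2 Cr2+(aq) + Mn2+(aq), so Q = ([Cr2+(aq)]^2·[Mn2+(aq)]) / [Cr3+(aq)]^2 = 3.8 and log Q = 0.580.
Applying E = E° − (RT ln10/nF)·log Q gives +0.77 − (0.0591/2)(0.580) = +0.75 V.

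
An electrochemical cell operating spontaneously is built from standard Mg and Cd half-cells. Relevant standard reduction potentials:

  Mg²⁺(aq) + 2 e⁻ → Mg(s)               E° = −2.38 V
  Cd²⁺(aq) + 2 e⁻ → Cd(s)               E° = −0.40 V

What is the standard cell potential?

Of the two couples in this cell, the one with the more positive reduction potential is reduced at the cathode: here that is Cd²⁺/Cd (−0.40 V); Mg²⁺/Mg (−2.38 V) is the anode.
E°cell = E°(cathode) − E°(anode) = −0.40 − (−2.38) = +1.98 V.

+1.98 V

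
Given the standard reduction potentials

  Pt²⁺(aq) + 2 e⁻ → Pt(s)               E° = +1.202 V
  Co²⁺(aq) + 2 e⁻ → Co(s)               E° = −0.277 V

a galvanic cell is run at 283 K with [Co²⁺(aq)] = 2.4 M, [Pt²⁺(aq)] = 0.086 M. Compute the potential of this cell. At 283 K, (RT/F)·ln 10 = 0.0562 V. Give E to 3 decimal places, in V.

+1.438 V

Pt²⁺/Pt is reduced (cathode, E° = +1.202 V) and Co²⁺/Co is oxidized (anode).
E°cell = +1.202 − (−0.277) = +1.479 V, with n = 2 electrons transferred.
The balanced reaction is Pt²⁺(aq) + Co(s) → Pt(s) + Co²⁺(aq), so Q = [Co²⁺(aq)] / [Pt²⁺(aq)] = 27.9 and log Q = 1.446.
Applying E = E° − (RT ln10/nF)·log Q gives +1.479 − (0.0562/2)(1.446) = +1.438 V.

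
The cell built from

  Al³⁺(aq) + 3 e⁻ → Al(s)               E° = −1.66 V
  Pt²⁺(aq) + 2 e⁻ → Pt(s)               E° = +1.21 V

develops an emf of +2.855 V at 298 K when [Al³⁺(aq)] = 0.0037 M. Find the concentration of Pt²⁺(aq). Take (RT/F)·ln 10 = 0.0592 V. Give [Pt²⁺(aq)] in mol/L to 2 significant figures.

0.0074 M

With Pt²⁺/Pt at the cathode and Al³⁺/Al at the anode, E°cell = +1.21 − (−1.66) = +2.87 V (n = 6).
From the Nernst equation, log Q = n(E° − E)/0.0592 = 6·(+2.87 − (+2.855))/0.0592 = 1.520.
Balancing electrons gives 3 Pt²⁺(aq) + 2 Al(s) → 3 Pt(s) + 2 Al³⁺(aq); thus Q = [Al³⁺(aq)]^2 / [Pt²⁺(aq)]^3.
Substituting the known concentrations and solving, log [Pt²⁺(aq)] = −2.128 and [Pt²⁺(aq)] = 0.0074 M.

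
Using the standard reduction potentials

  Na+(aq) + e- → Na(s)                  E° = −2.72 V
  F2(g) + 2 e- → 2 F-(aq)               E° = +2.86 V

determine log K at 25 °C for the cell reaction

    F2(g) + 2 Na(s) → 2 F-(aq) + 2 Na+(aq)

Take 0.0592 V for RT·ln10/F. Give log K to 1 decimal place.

log K = 188.5

The F₂/F⁻ couple is reduced (cathode); E°cell = +2.86 − (−2.72) = +5.58 V with n = 2.
At equilibrium E = 0, so log K = nE°cell / 0.0592 = (2)(+5.58) / 0.0592 = 188.5.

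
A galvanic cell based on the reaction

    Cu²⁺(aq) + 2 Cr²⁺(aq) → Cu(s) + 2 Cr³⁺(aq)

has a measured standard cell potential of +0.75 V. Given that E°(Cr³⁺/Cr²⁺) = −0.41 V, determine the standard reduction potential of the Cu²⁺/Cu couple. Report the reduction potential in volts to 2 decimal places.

+0.34 V

In the reaction as written the Cu²⁺/Cu couple is reduced (cathode) and Cr³⁺/Cr²⁺ is oxidized (anode), so E°cell = E°(Cu²⁺/Cu) − E°(Cr³⁺/Cr²⁺).
E°(Cu²⁺/Cu) = E°cell + E°(anode) = +0.75 + (−0.41) = +0.34 V.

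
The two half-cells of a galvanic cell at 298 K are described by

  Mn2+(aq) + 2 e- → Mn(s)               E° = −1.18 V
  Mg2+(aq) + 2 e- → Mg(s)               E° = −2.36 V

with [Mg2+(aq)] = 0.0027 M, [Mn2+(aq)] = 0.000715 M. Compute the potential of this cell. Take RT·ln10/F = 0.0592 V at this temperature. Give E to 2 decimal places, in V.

Since E°(Mn²⁺/Mn) > E°(Mg²⁺/Mg), Mn²⁺/Mn serves as the cathode.
E°cell = E°cat − E°an = −1.18 − (−2.36) = +1.18 V; n = 2.
For the overall reaction Mn2+(aq) + Mg(s) → Mn(s) + Mg2+(aq), Q = [Mg2+(aq)] / [Mn2+(aq)] = 3.78, giving log Q = 0.577.
E = E° − (0.0592/n)·log Q = +1.18 − (0.0592/2)(0.577) = +1.16 V.

+1.16 V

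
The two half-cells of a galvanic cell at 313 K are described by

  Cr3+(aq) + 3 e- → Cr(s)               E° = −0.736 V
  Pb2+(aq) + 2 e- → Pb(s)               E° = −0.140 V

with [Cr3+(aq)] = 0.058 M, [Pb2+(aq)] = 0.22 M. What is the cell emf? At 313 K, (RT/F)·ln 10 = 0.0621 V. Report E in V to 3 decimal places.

+0.601 V

Pb²⁺/Pb is reduced (cathode, E° = −0.140 V) and Cr³⁺/Cr is oxidized (anode).
E°cell = E°cat − E°an = −0.140 − (−0.736) = +0.596 V; n = 6.
Balancing gives 3 Pb2+(aq) + 2 Cr(s) → 3 Pb(s) + 2 Cr3+(aq); hence Q = [Cr3+(aq)]^2 / [Pb2+(aq)]^3 = 0.316 (log Q = −0.500).
By the Nernst equation, E = +0.596 − (0.0621/6)·(−0.500) = +0.601 V.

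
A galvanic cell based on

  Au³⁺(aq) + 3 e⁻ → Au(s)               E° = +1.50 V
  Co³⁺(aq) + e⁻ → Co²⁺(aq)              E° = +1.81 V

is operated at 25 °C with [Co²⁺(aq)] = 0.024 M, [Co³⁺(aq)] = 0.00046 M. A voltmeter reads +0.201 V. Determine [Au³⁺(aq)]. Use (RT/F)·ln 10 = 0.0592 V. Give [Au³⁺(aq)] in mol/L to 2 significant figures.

Co³⁺/Co²⁺ is the cathode (higher E°); E°cell = +1.81 − (+1.50) = +0.31 V with n = 3.
Since E = E° − (0.0592/n)·log Q, log Q = n(E° − E)/0.0592 = 5.524.
The balanced reaction is 3 Co³⁺(aq) + Au(s) → 3 Co²⁺(aq) + Au³⁺(aq), so Q = ([Co²⁺(aq)]^3·[Au³⁺(aq)]) / [Co³⁺(aq)]^3.
Solving for the unknown gives log [Au³⁺(aq)] = 0.372, so [Au³⁺(aq)] ≈ 2.4 M.

2.4 M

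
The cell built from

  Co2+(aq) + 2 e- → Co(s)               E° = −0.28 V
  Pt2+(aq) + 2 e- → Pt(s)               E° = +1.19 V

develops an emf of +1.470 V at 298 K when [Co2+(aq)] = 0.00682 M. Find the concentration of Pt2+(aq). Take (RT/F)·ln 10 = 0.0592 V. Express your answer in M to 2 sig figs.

Pt²⁺/Pt is the cathode (higher E°); E°cell = +1.19 − (−0.28) = +1.47 V with n = 2.
Since E = E° − (0.0592/n)·log Q, log Q = n(E° − E)/0.0592 = 0.000.
The balanced reaction is Pt2+(aq) + Co(s) → Pt(s) + Co2+(aq), so Q = [Co2+(aq)] / [Pt2+(aq)].
Isolating [Pt2+(aq)] in Q = 10^{0.000} yields log [Pt2+(aq)] = −2.166, i.e. 0.0068 M.

0.0068 M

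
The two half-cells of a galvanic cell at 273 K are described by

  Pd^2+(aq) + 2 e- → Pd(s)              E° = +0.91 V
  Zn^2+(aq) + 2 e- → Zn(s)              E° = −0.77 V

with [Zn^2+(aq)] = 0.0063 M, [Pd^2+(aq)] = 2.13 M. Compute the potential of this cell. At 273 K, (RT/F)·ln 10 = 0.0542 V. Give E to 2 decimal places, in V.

+1.75 V

The Pd²⁺/Pd couple has the more positive E°, so it is the cathode; Zn²⁺/Zn is the anode.
E°cell = +0.91 − (−0.77) = +1.68 V, with n = 2 electrons transferred.
Balancing gives Pd^2+(aq) + Zn(s) → Pd(s) + Zn^2+(aq); hence Q = [Zn^2+(aq)] / [Pd^2+(aq)] = 0.00296 (log Q = −2.529).
Applying E = E° − (RT ln10/nF)·log Q gives +1.68 − (0.0542/2)(−2.529) = +1.75 V.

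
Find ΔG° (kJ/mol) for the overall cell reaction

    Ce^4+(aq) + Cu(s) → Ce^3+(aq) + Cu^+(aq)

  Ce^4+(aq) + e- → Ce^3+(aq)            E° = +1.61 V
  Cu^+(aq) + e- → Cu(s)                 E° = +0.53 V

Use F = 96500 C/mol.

In the reaction as written Ce^4+(aq) is reduced, so the Ce⁴⁺/Ce³⁺ couple is the cathode and Cu⁺/Cu is the anode.
E°cell = +1.61 − (+0.53) = +1.08 V; balancing electrons gives n = 1.
ΔG° = −nFE°cell = −(1)(96500)(+1.08) J/mol = −104 kJ/mol.

−104 kJ/mol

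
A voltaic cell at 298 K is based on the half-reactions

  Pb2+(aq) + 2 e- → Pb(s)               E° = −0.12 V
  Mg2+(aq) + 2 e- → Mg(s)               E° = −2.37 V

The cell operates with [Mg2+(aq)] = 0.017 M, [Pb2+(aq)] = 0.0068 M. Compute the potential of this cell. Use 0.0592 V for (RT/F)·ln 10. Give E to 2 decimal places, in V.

The Pb²⁺/Pb couple has the more positive E°, so it is the cathode; Mg²⁺/Mg is the anode.
E°cell = −0.12 − (−2.37) = +2.25 V, with n = 2 electrons transferred.
The balanced reaction is Pb2+(aq) + Mg(s) → Pb(s) + Mg2+(aq), so Q = [Mg2+(aq)] / [Pb2+(aq)] = 2.5 and log Q = 0.398.
By the Nernst equation, E = +2.25 − (0.0592/2)·(0.398) = +2.24 V.

+2.24 V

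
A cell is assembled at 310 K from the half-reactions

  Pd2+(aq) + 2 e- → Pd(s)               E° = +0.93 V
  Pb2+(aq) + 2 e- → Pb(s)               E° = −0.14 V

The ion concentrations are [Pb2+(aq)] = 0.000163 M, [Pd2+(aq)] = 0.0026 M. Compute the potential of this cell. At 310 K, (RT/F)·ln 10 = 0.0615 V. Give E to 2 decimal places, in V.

+1.11 V

Since E°(Pd²⁺/Pd) > E°(Pb²⁺/Pb), Pd²⁺/Pd serves as the cathode.
The standard potential is +0.93 − (−0.14) = +1.07 V and the balanced reaction transfers n = 2 electrons.
The balanced reaction is Pd2+(aq) + Pb(s) → Pd(s) + Pb2+(aq), so Q = [Pb2+(aq)] / [Pd2+(aq)] = 0.0627 and log Q = −1.203.
Applying E = E° − (RT ln10/nF)·log Q gives +1.07 − (0.0615/2)(−1.203) = +1.11 V.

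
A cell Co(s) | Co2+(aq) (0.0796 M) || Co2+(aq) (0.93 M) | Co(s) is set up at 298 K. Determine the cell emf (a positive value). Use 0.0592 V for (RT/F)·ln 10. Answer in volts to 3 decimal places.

For a concentration cell E°cell = 0, since both electrodes use the same couple.
The compartment with the higher Co2+(aq) concentration (0.93 M) acts as the cathode; ions are reduced there and produced at the dilute (0.0796 M) anode.
With n = 2, Ecell = −(0.0592/2)·log([dilute]/[conc]) = −(0.0592/2)·log(0.0796/0.93) = +0.032 V.

0.032 V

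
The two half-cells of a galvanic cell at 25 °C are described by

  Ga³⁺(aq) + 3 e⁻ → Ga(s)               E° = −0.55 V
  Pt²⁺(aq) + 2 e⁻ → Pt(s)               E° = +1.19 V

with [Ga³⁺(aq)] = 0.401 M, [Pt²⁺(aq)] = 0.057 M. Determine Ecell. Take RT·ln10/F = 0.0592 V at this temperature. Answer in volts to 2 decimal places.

+1.71 V

The Pt²⁺/Pt couple has the more positive E°, so it is the cathode; Ga³⁺/Ga is the anode.
The standard potential is +1.19 − (−0.55) = +1.74 V and the balanced reaction transfers n = 6 electrons.
The balanced reaction is 3 Pt²⁺(aq) + 2 Ga(s) → 3 Pt(s) + 2 Ga³⁺(aq), so Q = [Ga³⁺(aq)]^2 / [Pt²⁺(aq)]^3 = 868 and log Q = 2.939.
Applying E = E° − (RT ln10/nF)·log Q gives +1.74 − (0.0592/6)(2.939) = +1.71 V.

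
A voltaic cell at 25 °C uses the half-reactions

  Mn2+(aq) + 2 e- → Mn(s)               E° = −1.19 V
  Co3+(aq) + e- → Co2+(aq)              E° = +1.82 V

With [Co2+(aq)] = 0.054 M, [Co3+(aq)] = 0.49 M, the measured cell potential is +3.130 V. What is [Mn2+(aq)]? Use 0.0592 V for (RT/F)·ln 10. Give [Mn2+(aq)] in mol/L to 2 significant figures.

0.0073 M

With Co³⁺/Co²⁺ at the cathode and Mn²⁺/Mn at the anode, E°cell = +1.82 − (−1.19) = +3.01 V (n = 2).
Rearranging E = E° − (0.0592/n)·log Q gives log Q = 2(+3.01 − (+3.130))/0.0592 = −4.054.
For 2 Co3+(aq) + Mn(s) → 2 Co2+(aq) + Mn2+(aq), the reaction quotient is Q = ([Co2+(aq)]^2·[Mn2+(aq)]) / [Co3+(aq)]^2.
Isolating [Mn2+(aq)] in Q = 10^{−4.054} yields log [Mn2+(aq)] = −2.138, i.e. 0.0073 M.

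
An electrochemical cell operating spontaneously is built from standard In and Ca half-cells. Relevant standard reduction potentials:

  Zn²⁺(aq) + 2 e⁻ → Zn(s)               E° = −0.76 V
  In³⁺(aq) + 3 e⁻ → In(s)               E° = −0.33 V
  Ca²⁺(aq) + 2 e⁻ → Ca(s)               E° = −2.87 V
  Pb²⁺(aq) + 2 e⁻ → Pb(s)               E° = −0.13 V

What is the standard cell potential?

Of the two couples in this cell, the one with the more positive reduction potential is reduced at the cathode: here that is In³⁺/In (−0.33 V); Ca²⁺/Ca (−2.87 V) is the anode.
E°cell = E°(cathode) − E°(anode) = −0.33 − (−2.87) = +2.54 V.

+2.54 V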